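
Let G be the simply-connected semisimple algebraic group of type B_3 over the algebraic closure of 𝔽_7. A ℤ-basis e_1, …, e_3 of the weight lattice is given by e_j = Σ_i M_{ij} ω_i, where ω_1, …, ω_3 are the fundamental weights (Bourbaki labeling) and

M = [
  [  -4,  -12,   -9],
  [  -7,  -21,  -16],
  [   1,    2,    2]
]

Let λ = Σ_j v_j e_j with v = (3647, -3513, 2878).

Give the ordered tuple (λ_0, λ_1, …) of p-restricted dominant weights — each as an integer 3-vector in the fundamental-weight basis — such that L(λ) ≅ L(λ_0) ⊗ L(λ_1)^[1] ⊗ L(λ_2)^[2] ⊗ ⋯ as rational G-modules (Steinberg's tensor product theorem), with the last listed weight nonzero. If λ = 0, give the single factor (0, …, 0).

((0, 5, 4), (0, 5, 3), (6, 2, 6), (4, 6, 6))

Change of basis e → ω: c = M·v where v = (3647, -3513, 2878):
  c_1 = (-4)·(3647) + (-12)·(-3513) + (-9)·(2878) = 1666
  c_2 = (-7)·(3647) + (-21)·(-3513) + (-16)·(2878) = 2196
  c_3 = 1·3647 + (2)·(-3513) + 2·2878 = 2377
Writing each c_i in base p = 7:
  c_1 = 1666 = 0·7^0 + 0·7^1 + 6·7^2 + 4·7^3
  c_2 = 2196 = 5·7^0 + 5·7^1 + 2·7^2 + 6·7^3
  c_3 = 2377 = 4·7^0 + 3·7^1 + 6·7^2 + 6·7^3
Factor λ_0 = (0, 5, 4)
Factor λ_1 = (0, 5, 3)
Factor λ_2 = (6, 2, 6)
Factor λ_3 = (4, 6, 6)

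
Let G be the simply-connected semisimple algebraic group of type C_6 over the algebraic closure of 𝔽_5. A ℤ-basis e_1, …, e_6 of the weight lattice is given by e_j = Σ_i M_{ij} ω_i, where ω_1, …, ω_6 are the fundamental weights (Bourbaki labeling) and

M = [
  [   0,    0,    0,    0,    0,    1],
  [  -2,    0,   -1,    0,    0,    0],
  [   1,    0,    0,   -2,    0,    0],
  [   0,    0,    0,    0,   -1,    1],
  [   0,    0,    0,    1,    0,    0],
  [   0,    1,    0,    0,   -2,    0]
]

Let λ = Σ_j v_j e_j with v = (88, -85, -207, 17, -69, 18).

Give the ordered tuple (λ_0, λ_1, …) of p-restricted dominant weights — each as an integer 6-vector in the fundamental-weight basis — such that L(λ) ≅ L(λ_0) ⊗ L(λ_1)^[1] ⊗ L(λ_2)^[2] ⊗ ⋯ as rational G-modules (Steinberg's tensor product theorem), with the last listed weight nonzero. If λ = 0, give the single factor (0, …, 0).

((3, 1, 4, 2, 2, 3), (3, 1, 0, 2, 3, 0), (0, 1, 2, 3, 0, 2))

In the fundamental-weight basis, λ has coordinates c = M·v (v = (88, -85, -207, 17, -69, 18)):
  c_1 = (0)·(88) + (0)·(-85) + (0)·(-207) + (0)·(17) + (0)·(-69) + (1)·(18) = 18
  c_2 = (-2)·(88) + (0)·(-85) + (-1)·(-207) + (0)·(17) + (0)·(-69) + (0)·(18) = 31
  c_3 = (1)·(88) + (0)·(-85) + (0)·(-207) + (-2)·(17) + (0)·(-69) + (0)·(18) = 54
  c_4 = (0)·(88) + (0)·(-85) + (0)·(-207) + (0)·(17) + (-1)·(-69) + (1)·(18) = 87
  c_5 = (0)·(88) + (0)·(-85) + (0)·(-207) + (1)·(17) + (0)·(-69) + (0)·(18) = 17
  c_6 = (0)·(88) + (1)·(-85) + (0)·(-207) + (0)·(17) + (-2)·(-69) + (0)·(18) = 53
p = 5; digits c_i = Σ_j d_{ij}·5^j, 0 ≤ d_{ij} < 5:
  c_1 = 18 = 3·5^0 + 3·5^1
  c_2 = 31 = 1·5^0 + 1·5^1 + 1·5^2
  c_3 = 54 = 4·5^0 + 0·5^1 + 2·5^2
  c_4 = 87 = 2·5^0 + 2·5^1 + 3·5^2
  c_5 = 17 = 2·5^0 + 3·5^1
  c_6 = 53 = 3·5^0 + 0·5^1 + 2·5^2
p-restricted factor λ_0 = (3, 1, 4, 2, 2, 3)
p-restricted factor λ_1 = (3, 1, 0, 2, 3, 0)
p-restricted factor λ_2 = (0, 1, 2, 3, 0, 2)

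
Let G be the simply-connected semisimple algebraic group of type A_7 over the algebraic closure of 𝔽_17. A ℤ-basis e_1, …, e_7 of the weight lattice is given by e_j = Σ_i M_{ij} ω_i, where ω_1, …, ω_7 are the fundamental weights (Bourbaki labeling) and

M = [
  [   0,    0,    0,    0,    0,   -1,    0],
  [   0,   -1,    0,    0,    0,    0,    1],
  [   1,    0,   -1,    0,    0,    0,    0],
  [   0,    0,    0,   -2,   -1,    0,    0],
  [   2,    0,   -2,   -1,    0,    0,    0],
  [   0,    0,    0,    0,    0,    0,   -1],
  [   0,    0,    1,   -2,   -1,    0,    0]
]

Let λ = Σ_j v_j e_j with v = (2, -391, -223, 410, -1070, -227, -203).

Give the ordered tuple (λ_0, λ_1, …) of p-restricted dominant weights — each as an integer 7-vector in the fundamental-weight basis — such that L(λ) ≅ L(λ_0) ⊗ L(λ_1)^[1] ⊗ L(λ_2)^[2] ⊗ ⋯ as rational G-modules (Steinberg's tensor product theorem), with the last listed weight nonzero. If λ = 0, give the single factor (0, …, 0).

((6, 1, 4, 12, 6, 16, 10), (13, 11, 13, 14, 2, 11, 1))

Change of basis e → ω: c = M·v where v = (2, -391, -223, 410, -1070, -227, -203):
  c_1 = (0)·(2) + (0)·(-391) + (0)·(-223) + (0)·(410) + (0)·(-1070) + (-1)·(-227) + (0)·(-203) = 227
  c_2 = (0)·(2) + (-1)·(-391) + (0)·(-223) + (0)·(410) + (0)·(-1070) + (0)·(-227) + (1)·(-203) = 188
  c_3 = (1)·(2) + (0)·(-391) + (-1)·(-223) + (0)·(410) + (0)·(-1070) + (0)·(-227) + (0)·(-203) = 225
  c_4 = (0)·(2) + (0)·(-391) + (0)·(-223) + (-2)·(410) + (-1)·(-1070) + (0)·(-227) + (0)·(-203) = 250
  c_5 = (2)·(2) + (0)·(-391) + (-2)·(-223) + (-1)·(410) + (0)·(-1070) + (0)·(-227) + (0)·(-203) = 40
  c_6 = (0)·(2) + (0)·(-391) + (0)·(-223) + (0)·(410) + (0)·(-1070) + (0)·(-227) + (-1)·(-203) = 203
  c_7 = (0)·(2) + (0)·(-391) + (1)·(-223) + (-2)·(410) + (-1)·(-1070) + (0)·(-227) + (0)·(-203) = 27
Base-17 expansion of each c_i:
  c_1 = 227 = 6·17^0 + 13·17^1
  c_2 = 188 = 1·17^0 + 11·17^1
  c_3 = 225 = 4·17^0 + 13·17^1
  c_4 = 250 = 12·17^0 + 14·17^1
  c_5 = 40 = 6·17^0 + 2·17^1
  c_6 = 203 = 16·17^0 + 11·17^1
  c_7 = 27 = 10·17^0 + 1·17^1
p-restricted factor λ_0 = (6, 1, 4, 12, 6, 16, 10)
p-restricted factor λ_1 = (13, 11, 13, 14, 2, 11, 1)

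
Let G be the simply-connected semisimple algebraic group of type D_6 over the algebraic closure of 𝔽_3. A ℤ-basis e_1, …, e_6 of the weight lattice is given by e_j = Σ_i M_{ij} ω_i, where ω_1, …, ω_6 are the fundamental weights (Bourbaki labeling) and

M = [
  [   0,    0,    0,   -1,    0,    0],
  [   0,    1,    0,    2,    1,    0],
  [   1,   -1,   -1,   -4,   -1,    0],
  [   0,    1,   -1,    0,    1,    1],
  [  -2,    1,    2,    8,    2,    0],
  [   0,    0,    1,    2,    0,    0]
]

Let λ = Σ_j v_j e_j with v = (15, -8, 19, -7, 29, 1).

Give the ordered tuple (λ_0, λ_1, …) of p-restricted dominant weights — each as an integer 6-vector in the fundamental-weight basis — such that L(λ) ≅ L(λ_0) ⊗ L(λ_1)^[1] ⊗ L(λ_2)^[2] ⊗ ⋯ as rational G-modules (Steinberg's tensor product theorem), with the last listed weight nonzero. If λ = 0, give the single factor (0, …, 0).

((1, 1, 0, 0, 2, 2), (2, 2, 1, 1, 0, 1))

Converting to the ω-basis (c_i = row i of M dotted with v = (15, -8, 19, -7, 29, 1)):
  c_1 = (0)·(15) + (0)·(-8) + (0)·(19) + (-1)·(-7) + (0)·(29) + (0)·(1) = 7
  c_2 = (0)·(15) + (1)·(-8) + (0)·(19) + (2)·(-7) + (1)·(29) + (0)·(1) = 7
  c_3 = (1)·(15) + (-1)·(-8) + (-1)·(19) + (-4)·(-7) + (-1)·(29) + (0)·(1) = 3
  c_4 = (0)·(15) + (1)·(-8) + (-1)·(19) + (0)·(-7) + (1)·(29) + (1)·(1) = 3
  c_5 = (-2)·(15) + (1)·(-8) + (2)·(19) + (8)·(-7) + (2)·(29) + (0)·(1) = 2
  c_6 = (0)·(15) + (0)·(-8) + (1)·(19) + (2)·(-7) + (0)·(29) + (0)·(1) = 5
Expand coordinatewise in base 3:
  c_1 = 7 = 1·3^0 + 2·3^1
  c_2 = 7 = 1·3^0 + 2·3^1
  c_3 = 3 = 0·3^0 + 1·3^1
  c_4 = 3 = 0·3^0 + 1·3^1
  c_5 = 2 = 2·3^0
  c_6 = 5 = 2·3^0 + 1·3^1
p-restricted factor λ_0 = (1, 1, 0, 0, 2, 2)
p-restricted factor λ_1 = (2, 2, 1, 1, 0, 1)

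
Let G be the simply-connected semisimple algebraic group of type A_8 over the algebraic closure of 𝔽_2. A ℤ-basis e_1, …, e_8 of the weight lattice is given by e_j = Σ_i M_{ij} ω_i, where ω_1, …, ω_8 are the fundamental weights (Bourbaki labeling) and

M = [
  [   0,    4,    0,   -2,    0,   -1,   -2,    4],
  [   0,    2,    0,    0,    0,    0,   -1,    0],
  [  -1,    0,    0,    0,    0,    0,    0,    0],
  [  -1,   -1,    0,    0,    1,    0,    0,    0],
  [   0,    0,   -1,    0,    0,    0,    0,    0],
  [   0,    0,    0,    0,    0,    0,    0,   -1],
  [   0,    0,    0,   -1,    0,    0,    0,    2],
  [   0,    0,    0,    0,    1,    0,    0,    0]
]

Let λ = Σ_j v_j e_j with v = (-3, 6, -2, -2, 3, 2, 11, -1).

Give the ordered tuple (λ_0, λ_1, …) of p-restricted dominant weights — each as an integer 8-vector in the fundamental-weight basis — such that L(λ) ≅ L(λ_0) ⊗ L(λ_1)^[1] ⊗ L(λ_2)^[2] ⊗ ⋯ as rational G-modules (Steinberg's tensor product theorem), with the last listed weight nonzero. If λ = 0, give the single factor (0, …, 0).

((0, 1, 1, 0, 0, 1, 0, 1), (0, 0, 1, 0, 1, 0, 0, 1))

Change of basis e → ω: c = M·v where v = (-3, 6, -2, -2, 3, 2, 11, -1):
  c_1 = 0*-3 + 4*6 + 0*-2 + -2*-2 + 0*3 + -1*2 + -2*11 + 4*-1 = 0
  c_2 = 0*-3 + 2*6 + 0*-2 + 0*-2 + 0*3 + 0*2 + -1*11 + 0*-1 = 1
  c_3 = -1*-3 + 0*6 + 0*-2 + 0*-2 + 0*3 + 0*2 + 0*11 + 0*-1 = 3
  c_4 = -1*-3 + -1*6 + 0*-2 + 0*-2 + 1*3 + 0*2 + 0*11 + 0*-1 = 0
  c_5 = 0*-3 + 0*6 + -1*-2 + 0*-2 + 0*3 + 0*2 + 0*11 + 0*-1 = 2
  c_6 = 0*-3 + 0*6 + 0*-2 + 0*-2 + 0*3 + 0*2 + 0*11 + -1*-1 = 1
  c_7 = 0*-3 + 0*6 + 0*-2 + -1*-2 + 0*3 + 0*2 + 0*11 + 2*-1 = 0
  c_8 = 0*-3 + 0*6 + 0*-2 + 0*-2 + 1*3 + 0*2 + 0*11 + 0*-1 = 3
Expand coordinatewise in base 2:
  c_1 = 0
  c_2 = 1 = 1·2^0
  c_3 = 3 = 1·2^0 + 1·2^1
  c_4 = 0
  c_5 = 2 = 0·2^0 + 1·2^1
  c_6 = 1 = 1·2^0
  c_7 = 0
  c_8 = 3 = 1·2^0 + 1·2^1
λ_0 = (0, 1, 1, 0, 0, 1, 0, 1)
λ_1 = (0, 0, 1, 0, 1, 0, 0, 1)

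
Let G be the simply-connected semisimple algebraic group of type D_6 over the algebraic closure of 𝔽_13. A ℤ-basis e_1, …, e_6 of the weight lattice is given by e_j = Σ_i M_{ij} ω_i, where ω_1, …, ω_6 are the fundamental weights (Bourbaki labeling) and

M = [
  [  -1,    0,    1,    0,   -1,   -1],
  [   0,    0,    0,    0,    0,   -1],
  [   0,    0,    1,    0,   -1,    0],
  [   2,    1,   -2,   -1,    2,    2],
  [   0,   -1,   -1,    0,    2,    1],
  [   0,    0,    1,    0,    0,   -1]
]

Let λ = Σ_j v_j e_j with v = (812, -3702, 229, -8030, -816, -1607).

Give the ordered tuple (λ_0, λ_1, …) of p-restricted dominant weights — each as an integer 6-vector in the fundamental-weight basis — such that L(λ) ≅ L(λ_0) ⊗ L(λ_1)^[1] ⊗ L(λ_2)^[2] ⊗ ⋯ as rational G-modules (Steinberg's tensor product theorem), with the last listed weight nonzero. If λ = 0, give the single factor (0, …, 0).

Change of basis e → ω: c = M·v where v = (812, -3702, 229, -8030, -816, -1607):
  c_1 = -1*812 + 0*-3702 + 1*229 + 0*-8030 + -1*-816 + -1*-1607 = 1840
  c_2 = 0*812 + 0*-3702 + 0*229 + 0*-8030 + 0*-816 + -1*-1607 = 1607
  c_3 = 0*812 + 0*-3702 + 1*229 + 0*-8030 + -1*-816 + 0*-1607 = 1045
  c_4 = 2*812 + 1*-3702 + -2*229 + -1*-8030 + 2*-816 + 2*-1607 = 648
  c_5 = 0*812 + -1*-3702 + -1*229 + 0*-8030 + 2*-816 + 1*-1607 = 234
  c_6 = 0*812 + 0*-3702 + 1*229 + 0*-8030 + 0*-816 + -1*-1607 = 1836
Base-13 expansion of each c_i:
  c_1 = 1840 = 7·13^0 + 11·13^1 + 10·13^2
  c_2 = 1607 = 8·13^0 + 6·13^1 + 9·13^2
  c_3 = 1045 = 5·13^0 + 2·13^1 + 6·13^2
  c_4 = 648 = 11·13^0 + 10·13^1 + 3·13^2
  c_5 = 234 = 0·13^0 + 5·13^1 + 1·13^2
  c_6 = 1836 = 3·13^0 + 11·13^1 + 10·13^2
λ_0 = (7, 8, 5, 11, 0, 3)
λ_1 = (11, 6, 2, 10, 5, 11)
λ_2 = (10, 9, 6, 3, 1, 10)

((7, 8, 5, 11, 0, 3), (11, 6, 2, 10, 5, 11), (10, 9, 6, 3, 1, 10))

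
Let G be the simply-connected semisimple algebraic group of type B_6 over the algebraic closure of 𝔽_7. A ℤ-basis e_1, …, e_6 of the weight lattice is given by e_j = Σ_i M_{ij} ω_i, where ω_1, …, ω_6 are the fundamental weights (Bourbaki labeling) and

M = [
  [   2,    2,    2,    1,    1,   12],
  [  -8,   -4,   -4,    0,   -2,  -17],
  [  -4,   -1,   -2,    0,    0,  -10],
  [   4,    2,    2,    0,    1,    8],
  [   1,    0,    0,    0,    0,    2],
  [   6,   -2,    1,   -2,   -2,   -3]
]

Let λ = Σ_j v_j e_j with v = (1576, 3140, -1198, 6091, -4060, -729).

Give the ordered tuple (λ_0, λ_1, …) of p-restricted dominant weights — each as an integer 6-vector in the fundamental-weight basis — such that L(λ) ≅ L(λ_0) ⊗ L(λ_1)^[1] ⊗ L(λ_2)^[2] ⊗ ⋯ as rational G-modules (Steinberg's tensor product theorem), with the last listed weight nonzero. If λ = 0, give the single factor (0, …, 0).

Compute c_i = Σ_j M_{ij} v_j with v = (1576, 3140, -1198, 6091, -4060, -729):
  c_1 = 2·1576 + 2·3140 + (2)·(-1198) + 1·6091 + (1)·(-4060) + (12)·(-729) = 319
  c_2 = (-8)·(1576) + (-4)·(3140) + (-4)·(-1198) + 0·6091 + (-2)·(-4060) + (-17)·(-729) = 137
  c_3 = (-4)·(1576) + (-1)·(3140) + (-2)·(-1198) + 0·6091 + (0)·(-4060) + (-10)·(-729) = 242
  c_4 = 4·1576 + 2·3140 + (2)·(-1198) + 0·6091 + (1)·(-4060) + (8)·(-729) = 296
  c_5 = 1·1576 + 0·3140 + (0)·(-1198) + 0·6091 + (0)·(-4060) + (2)·(-729) = 118
  c_6 = 6·1576 + (-2)·(3140) + (1)·(-1198) + (-2)·(6091) + (-2)·(-4060) + (-3)·(-729) = 103
Writing each c_i in base p = 7:
  c_1 = 319 = 4·7^0 + 3·7^1 + 6·7^2
  c_2 = 137 = 4·7^0 + 5·7^1 + 2·7^2
  c_3 = 242 = 4·7^0 + 6·7^1 + 4·7^2
  c_4 = 296 = 2·7^0 + 0·7^1 + 6·7^2
  c_5 = 118 = 6·7^0 + 2·7^1 + 2·7^2
  c_6 = 103 = 5·7^0 + 0·7^1 + 2·7^2
λ_0 = (4, 4, 4, 2, 6, 5)
λ_1 = (3, 5, 6, 0, 2, 0)
λ_2 = (6, 2, 4, 6, 2, 2)

((4, 4, 4, 2, 6, 5), (3, 5, 6, 0, 2, 0), (6, 2, 4, 6, 2, 2))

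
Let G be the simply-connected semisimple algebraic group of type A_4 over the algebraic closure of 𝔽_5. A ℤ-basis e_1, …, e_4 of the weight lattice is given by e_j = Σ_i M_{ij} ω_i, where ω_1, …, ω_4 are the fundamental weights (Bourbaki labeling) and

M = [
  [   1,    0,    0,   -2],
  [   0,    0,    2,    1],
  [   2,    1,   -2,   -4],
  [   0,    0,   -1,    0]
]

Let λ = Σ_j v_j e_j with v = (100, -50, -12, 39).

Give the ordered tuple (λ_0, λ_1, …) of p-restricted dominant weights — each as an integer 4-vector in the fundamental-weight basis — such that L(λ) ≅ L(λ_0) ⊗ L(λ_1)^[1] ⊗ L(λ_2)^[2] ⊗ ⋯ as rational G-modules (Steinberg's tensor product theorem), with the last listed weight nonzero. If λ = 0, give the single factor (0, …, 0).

((2, 0, 3, 2), (4, 3, 3, 2))

Compute c_i = Σ_j M_{ij} v_j with v = (100, -50, -12, 39):
  c_1 = (1)·(100) + (0)·(-50) + (0)·(-12) + (-2)·(39) = 22
  c_2 = (0)·(100) + (0)·(-50) + (2)·(-12) + (1)·(39) = 15
  c_3 = (2)·(100) + (1)·(-50) + (-2)·(-12) + (-4)·(39) = 18
  c_4 = (0)·(100) + (0)·(-50) + (-1)·(-12) + (0)·(39) = 12
p = 5; digits c_i = Σ_j d_{ij}·5^j, 0 ≤ d_{ij} < 5:
  c_1 = 22 = 2·5^0 + 4·5^1
  c_2 = 15 = 0·5^0 + 3·5^1
  c_3 = 18 = 3·5^0 + 3·5^1
  c_4 = 12 = 2·5^0 + 2·5^1
λ_0 = (2, 0, 3, 2)
λ_1 = (4, 3, 3, 2)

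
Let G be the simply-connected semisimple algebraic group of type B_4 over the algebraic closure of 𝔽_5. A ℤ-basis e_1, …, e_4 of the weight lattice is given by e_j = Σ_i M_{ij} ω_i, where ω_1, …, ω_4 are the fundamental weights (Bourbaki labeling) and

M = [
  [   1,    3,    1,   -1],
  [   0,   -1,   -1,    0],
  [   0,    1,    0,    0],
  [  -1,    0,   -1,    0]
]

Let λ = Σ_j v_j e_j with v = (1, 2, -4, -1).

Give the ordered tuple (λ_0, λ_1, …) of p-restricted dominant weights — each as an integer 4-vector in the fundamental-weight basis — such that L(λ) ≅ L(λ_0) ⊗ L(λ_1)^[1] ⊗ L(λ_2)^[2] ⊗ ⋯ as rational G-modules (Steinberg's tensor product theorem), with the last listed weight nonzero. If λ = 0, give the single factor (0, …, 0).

ω-coordinates c = M·v, v = (1, 2, -4, -1):
  c_1 = (1)·(1) + (3)·(2) + (1)·(-4) + (-1)·(-1) = 4
  c_2 = (0)·(1) + (-1)·(2) + (-1)·(-4) + (0)·(-1) = 2
  c_3 = (0)·(1) + (1)·(2) + (0)·(-4) + (0)·(-1) = 2
  c_4 = (-1)·(1) + (0)·(2) + (-1)·(-4) + (0)·(-1) = 3
p = 5; digits c_i = Σ_j d_{ij}·5^j, 0 ≤ d_{ij} < 5:
  c_1 = 4 = 4·5^0
  c_2 = 2 = 2·5^0
  c_3 = 2 = 2·5^0
  c_4 = 3 = 3·5^0
λ_0 = (4, 2, 2, 3)

((4, 2, 2, 3),)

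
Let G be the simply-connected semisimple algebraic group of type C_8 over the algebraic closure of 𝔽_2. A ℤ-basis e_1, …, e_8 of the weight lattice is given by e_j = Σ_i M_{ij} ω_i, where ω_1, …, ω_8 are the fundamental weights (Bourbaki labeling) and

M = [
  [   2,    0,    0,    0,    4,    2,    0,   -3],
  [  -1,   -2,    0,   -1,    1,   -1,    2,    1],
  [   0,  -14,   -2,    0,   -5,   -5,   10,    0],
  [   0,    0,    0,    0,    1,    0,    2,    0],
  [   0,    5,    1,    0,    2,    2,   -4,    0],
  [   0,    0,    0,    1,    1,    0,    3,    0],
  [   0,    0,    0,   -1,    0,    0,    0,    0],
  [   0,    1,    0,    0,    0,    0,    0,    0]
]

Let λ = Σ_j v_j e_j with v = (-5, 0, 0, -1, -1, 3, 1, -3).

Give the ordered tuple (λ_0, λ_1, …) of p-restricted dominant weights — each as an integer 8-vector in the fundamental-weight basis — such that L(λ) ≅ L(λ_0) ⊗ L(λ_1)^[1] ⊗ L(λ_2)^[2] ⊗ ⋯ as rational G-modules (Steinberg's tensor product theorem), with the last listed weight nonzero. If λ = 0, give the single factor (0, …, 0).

((1, 1, 0, 1, 0, 1, 1, 0),)

ω-coordinates c = M·v, v = (-5, 0, 0, -1, -1, 3, 1, -3):
  c_1 = (2)·(-5) + (0)·(0) + (0)·(0) + (0)·(-1) + (4)·(-1) + (2)·(3) + (0)·(1) + (-3)·(-3) = 1
  c_2 = (-1)·(-5) + (-2)·(0) + (0)·(0) + (-1)·(-1) + (1)·(-1) + (-1)·(3) + (2)·(1) + (1)·(-3) = 1
  c_3 = (0)·(-5) + (-14)·(0) + (-2)·(0) + (0)·(-1) + (-5)·(-1) + (-5)·(3) + (10)·(1) + (0)·(-3) = 0
  c_4 = (0)·(-5) + (0)·(0) + (0)·(0) + (0)·(-1) + (1)·(-1) + (0)·(3) + (2)·(1) + (0)·(-3) = 1
  c_5 = (0)·(-5) + (5)·(0) + (1)·(0) + (0)·(-1) + (2)·(-1) + (2)·(3) + (-4)·(1) + (0)·(-3) = 0
  c_6 = (0)·(-5) + (0)·(0) + (0)·(0) + (1)·(-1) + (1)·(-1) + (0)·(3) + (3)·(1) + (0)·(-3) = 1
  c_7 = (0)·(-5) + (0)·(0) + (0)·(0) + (-1)·(-1) + (0)·(-1) + (0)·(3) + (0)·(1) + (0)·(-3) = 1
  c_8 = (0)·(-5) + (1)·(0) + (0)·(0) + (0)·(-1) + (0)·(-1) + (0)·(3) + (0)·(1) + (0)·(-3) = 0
Base-2 expansion of each c_i:
  c_1 = 1 = 1·2^0
  c_2 = 1 = 1·2^0
  c_3 = 0
  c_4 = 1 = 1·2^0
  c_5 = 0
  c_6 = 1 = 1·2^0
  c_7 = 1 = 1·2^0
  c_8 = 0
Factor λ_0 = (1, 1, 0, 1, 0, 1, 1, 0)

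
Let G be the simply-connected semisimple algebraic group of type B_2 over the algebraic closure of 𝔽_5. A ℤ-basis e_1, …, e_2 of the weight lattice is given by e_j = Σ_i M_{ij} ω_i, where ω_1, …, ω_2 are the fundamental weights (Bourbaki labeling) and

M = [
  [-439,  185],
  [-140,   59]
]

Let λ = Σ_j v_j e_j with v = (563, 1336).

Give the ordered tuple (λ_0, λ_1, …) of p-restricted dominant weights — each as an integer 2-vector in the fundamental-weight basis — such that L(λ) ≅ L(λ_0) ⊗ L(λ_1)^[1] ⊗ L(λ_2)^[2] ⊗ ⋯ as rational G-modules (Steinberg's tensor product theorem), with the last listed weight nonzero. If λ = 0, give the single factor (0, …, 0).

In the fundamental-weight basis, λ has coordinates c = M·v (v = (563, 1336)):
  c_1 = (-439)·(563) + 185·1336 = 3
  c_2 = (-140)·(563) + 59·1336 = 4
p = 5; digits c_i = Σ_j d_{ij}·5^j, 0 ≤ d_{ij} < 5:
  c_1 = 3 = 3·5^0
  c_2 = 4 = 4·5^0
λ_0 = (3, 4)

((3, 4),)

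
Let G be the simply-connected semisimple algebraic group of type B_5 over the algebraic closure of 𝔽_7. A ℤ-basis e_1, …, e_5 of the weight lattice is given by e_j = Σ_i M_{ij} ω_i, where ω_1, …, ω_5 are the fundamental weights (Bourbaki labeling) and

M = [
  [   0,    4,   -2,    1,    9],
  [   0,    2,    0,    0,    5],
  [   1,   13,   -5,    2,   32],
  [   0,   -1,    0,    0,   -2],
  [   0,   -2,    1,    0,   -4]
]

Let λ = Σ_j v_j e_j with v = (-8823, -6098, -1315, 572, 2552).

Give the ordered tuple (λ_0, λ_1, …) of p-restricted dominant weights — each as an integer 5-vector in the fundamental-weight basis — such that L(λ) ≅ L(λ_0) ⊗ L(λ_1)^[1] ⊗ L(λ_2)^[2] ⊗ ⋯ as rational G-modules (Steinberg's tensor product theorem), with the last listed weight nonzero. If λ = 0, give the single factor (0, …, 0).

((0, 4, 5, 0, 1), (2, 3, 1, 2, 5), (1, 4, 5, 6, 6), (5, 1, 3, 2, 1))

Converting to the ω-basis (c_i = row i of M dotted with v = (-8823, -6098, -1315, 572, 2552)):
  c_1 = (0)·(-8823) + (4)·(-6098) + (-2)·(-1315) + (1)·(572) + (9)·(2552) = 1778
  c_2 = (0)·(-8823) + (2)·(-6098) + (0)·(-1315) + (0)·(572) + (5)·(2552) = 564
  c_3 = (1)·(-8823) + (13)·(-6098) + (-5)·(-1315) + (2)·(572) + (32)·(2552) = 1286
  c_4 = (0)·(-8823) + (-1)·(-6098) + (0)·(-1315) + (0)·(572) + (-2)·(2552) = 994
  c_5 = (0)·(-8823) + (-2)·(-6098) + (1)·(-1315) + (0)·(572) + (-4)·(2552) = 673
Expand coordinatewise in base 7:
  c_1 = 1778 = 0·7^0 + 2·7^1 + 1·7^2 + 5·7^3
  c_2 = 564 = 4·7^0 + 3·7^1 + 4·7^2 + 1·7^3
  c_3 = 1286 = 5·7^0 + 1·7^1 + 5·7^2 + 3·7^3
  c_4 = 994 = 0·7^0 + 2·7^1 + 6·7^2 + 2·7^3
  c_5 = 673 = 1·7^0 + 5·7^1 + 6·7^2 + 1·7^3
λ_0 = (0, 4, 5, 0, 1)
λ_1 = (2, 3, 1, 2, 5)
λ_2 = (1, 4, 5, 6, 6)
λ_3 = (5, 1, 3, 2, 1)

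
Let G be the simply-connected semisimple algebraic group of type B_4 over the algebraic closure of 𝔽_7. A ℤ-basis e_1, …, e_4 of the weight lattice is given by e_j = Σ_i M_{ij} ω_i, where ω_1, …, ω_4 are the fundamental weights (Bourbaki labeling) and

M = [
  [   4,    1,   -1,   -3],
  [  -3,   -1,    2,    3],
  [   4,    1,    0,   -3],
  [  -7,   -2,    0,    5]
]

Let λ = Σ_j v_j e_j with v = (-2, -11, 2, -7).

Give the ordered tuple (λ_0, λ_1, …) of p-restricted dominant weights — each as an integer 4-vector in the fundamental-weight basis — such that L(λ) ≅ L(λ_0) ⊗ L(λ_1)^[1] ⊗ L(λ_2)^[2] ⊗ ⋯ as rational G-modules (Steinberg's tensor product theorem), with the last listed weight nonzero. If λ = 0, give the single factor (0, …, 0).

((0, 0, 2, 1),)

Compute c_i = Σ_j M_{ij} v_j with v = (-2, -11, 2, -7):
  c_1 = (4)·(-2) + (1)·(-11) + (-1)·(2) + (-3)·(-7) = 0
  c_2 = (-3)·(-2) + (-1)·(-11) + 2·2 + (3)·(-7) = 0
  c_3 = (4)·(-2) + (1)·(-11) + 0·2 + (-3)·(-7) = 2
  c_4 = (-7)·(-2) + (-2)·(-11) + 0·2 + (5)·(-7) = 1
p = 7; digits c_i = Σ_j d_{ij}·7^j, 0 ≤ d_{ij} < 7:
  c_1 = 0
  c_2 = 0
  c_3 = 2 = 2·7^0
  c_4 = 1 = 1·7^0
p-restricted factor λ_0 = (0, 0, 2, 1)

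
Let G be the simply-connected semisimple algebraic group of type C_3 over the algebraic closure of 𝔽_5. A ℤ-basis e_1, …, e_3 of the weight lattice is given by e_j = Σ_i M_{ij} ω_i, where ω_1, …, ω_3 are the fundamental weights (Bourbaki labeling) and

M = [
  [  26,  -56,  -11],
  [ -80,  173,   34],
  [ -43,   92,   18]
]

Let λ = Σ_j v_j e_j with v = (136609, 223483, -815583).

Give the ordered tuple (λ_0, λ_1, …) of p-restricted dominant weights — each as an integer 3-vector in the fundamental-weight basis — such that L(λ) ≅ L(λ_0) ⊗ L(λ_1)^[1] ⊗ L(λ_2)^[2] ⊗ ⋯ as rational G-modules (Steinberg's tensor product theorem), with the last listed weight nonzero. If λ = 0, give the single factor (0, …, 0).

((4, 2, 0), (4, 3, 1), (2, 0, 0), (0, 2, 1), (3, 1, 4), (2, 1, 1))

Converting to the ω-basis (c_i = row i of M dotted with v = (136609, 223483, -815583)):
  c_1 = (26)·(136609) + (-56)·(223483) + (-11)·(-815583) = 8199
  c_2 = (-80)·(136609) + (173)·(223483) + (34)·(-815583) = 4017
  c_3 = (-43)·(136609) + (92)·(223483) + (18)·(-815583) = 5755
p = 5; digits c_i = Σ_j d_{ij}·5^j, 0 ≤ d_{ij} < 5:
  c_1 = 8199 = 4·5^0 + 4·5^1 + 2·5^2 + 0·5^3 + 3·5^4 + 2·5^5
  c_2 = 4017 = 2·5^0 + 3·5^1 + 0·5^2 + 2·5^3 + 1·5^4 + 1·5^5
  c_3 = 5755 = 0·5^0 + 1·5^1 + 0·5^2 + 1·5^3 + 4·5^4 + 1·5^5
λ_0 = (4, 2, 0)
λ_1 = (4, 3, 1)
λ_2 = (2, 0, 0)
λ_3 = (0, 2, 1)
λ_4 = (3, 1, 4)
λ_5 = (2, 1, 1)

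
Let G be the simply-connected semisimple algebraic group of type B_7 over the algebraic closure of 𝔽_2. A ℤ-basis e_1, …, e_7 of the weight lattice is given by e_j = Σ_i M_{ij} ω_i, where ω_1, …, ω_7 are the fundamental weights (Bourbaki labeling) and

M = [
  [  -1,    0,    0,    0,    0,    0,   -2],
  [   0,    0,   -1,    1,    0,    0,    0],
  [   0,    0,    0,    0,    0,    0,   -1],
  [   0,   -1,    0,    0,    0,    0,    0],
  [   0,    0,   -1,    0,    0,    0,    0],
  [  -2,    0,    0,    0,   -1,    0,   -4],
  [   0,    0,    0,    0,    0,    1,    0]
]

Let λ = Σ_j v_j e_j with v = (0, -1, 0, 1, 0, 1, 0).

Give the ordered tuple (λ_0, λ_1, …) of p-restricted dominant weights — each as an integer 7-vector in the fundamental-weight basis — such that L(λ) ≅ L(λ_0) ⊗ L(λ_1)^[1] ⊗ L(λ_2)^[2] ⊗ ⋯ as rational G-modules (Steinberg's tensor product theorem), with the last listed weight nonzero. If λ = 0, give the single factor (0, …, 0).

Converting to the ω-basis (c_i = row i of M dotted with v = (0, -1, 0, 1, 0, 1, 0)):
  c_1 = (-1)·(0) + (0)·(-1) + 0·0 + 0·1 + 0·0 + 0·1 + (-2)·(0) = 0
  c_2 = 0·0 + (0)·(-1) + (-1)·(0) + 1·1 + 0·0 + 0·1 + 0·0 = 1
  c_3 = 0·0 + (0)·(-1) + 0·0 + 0·1 + 0·0 + 0·1 + (-1)·(0) = 0
  c_4 = 0·0 + (-1)·(-1) + 0·0 + 0·1 + 0·0 + 0·1 + 0·0 = 1
  c_5 = 0·0 + (0)·(-1) + (-1)·(0) + 0·1 + 0·0 + 0·1 + 0·0 = 0
  c_6 = (-2)·(0) + (0)·(-1) + 0·0 + 0·1 + (-1)·(0) + 0·1 + (-4)·(0) = 0
  c_7 = 0·0 + (0)·(-1) + 0·0 + 0·1 + 0·0 + 1·1 + 0·0 = 1
Expand coordinatewise in base 2:
  c_1 = 0
  c_2 = 1 = 1·2^0
  c_3 = 0
  c_4 = 1 = 1·2^0
  c_5 = 0
  c_6 = 0
  c_7 = 1 = 1·2^0
λ_0 = (0, 1, 0, 1, 0, 0, 1)

((0, 1, 0, 1, 0, 0, 1),)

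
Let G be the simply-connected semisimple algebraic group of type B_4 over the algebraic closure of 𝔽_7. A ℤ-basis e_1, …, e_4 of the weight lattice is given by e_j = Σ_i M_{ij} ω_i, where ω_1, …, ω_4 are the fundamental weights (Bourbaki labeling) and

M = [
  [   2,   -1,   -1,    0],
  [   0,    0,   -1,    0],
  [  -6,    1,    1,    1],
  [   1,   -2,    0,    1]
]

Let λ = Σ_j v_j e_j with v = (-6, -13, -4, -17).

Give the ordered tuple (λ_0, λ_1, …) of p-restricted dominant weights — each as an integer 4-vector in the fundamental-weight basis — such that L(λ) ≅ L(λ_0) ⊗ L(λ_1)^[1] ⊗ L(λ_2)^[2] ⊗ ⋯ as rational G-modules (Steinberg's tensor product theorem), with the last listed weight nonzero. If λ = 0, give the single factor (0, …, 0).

((5, 4, 2, 3),)

Change of basis e → ω: c = M·v where v = (-6, -13, -4, -17):
  c_1 = (2)·(-6) + (-1)·(-13) + (-1)·(-4) + (0)·(-17) = 5
  c_2 = (0)·(-6) + (0)·(-13) + (-1)·(-4) + (0)·(-17) = 4
  c_3 = (-6)·(-6) + (1)·(-13) + (1)·(-4) + (1)·(-17) = 2
  c_4 = (1)·(-6) + (-2)·(-13) + (0)·(-4) + (1)·(-17) = 3
Expand coordinatewise in base 7:
  c_1 = 5 = 5·7^0
  c_2 = 4 = 4·7^0
  c_3 = 2 = 2·7^0
  c_4 = 3 = 3·7^0
p-restricted factor λ_0 = (5, 4, 2, 3)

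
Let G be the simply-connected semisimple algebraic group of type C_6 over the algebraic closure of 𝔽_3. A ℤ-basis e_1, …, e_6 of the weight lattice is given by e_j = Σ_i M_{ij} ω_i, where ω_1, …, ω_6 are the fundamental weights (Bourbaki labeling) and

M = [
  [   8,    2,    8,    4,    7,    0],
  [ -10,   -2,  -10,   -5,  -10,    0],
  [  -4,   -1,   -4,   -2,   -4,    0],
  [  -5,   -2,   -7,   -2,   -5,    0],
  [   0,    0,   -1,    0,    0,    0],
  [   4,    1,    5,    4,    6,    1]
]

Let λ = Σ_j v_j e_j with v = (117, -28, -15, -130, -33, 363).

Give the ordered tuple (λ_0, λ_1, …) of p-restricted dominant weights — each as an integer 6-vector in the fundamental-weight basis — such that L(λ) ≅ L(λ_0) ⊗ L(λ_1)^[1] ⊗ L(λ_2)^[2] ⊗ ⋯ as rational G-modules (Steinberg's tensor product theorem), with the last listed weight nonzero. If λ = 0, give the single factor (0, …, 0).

((0, 1, 0, 1, 0, 1), (0, 2, 1, 0, 2, 0), (1, 1, 1, 0, 1, 1))

In the fundamental-weight basis, λ has coordinates c = M·v (v = (117, -28, -15, -130, -33, 363)):
  c_1 = 8·117 + (2)·(-28) + (8)·(-15) + (4)·(-130) + (7)·(-33) + 0·363 = 9
  c_2 = (-10)·(117) + (-2)·(-28) + (-10)·(-15) + (-5)·(-130) + (-10)·(-33) + 0·363 = 16
  c_3 = (-4)·(117) + (-1)·(-28) + (-4)·(-15) + (-2)·(-130) + (-4)·(-33) + 0·363 = 12
  c_4 = (-5)·(117) + (-2)·(-28) + (-7)·(-15) + (-2)·(-130) + (-5)·(-33) + 0·363 = 1
  c_5 = 0·117 + (0)·(-28) + (-1)·(-15) + (0)·(-130) + (0)·(-33) + 0·363 = 15
  c_6 = 4·117 + (1)·(-28) + (5)·(-15) + (4)·(-130) + (6)·(-33) + 1·363 = 10
Writing each c_i in base p = 3:
  c_1 = 9 = 0·3^0 + 0·3^1 + 1·3^2
  c_2 = 16 = 1·3^0 + 2·3^1 + 1·3^2
  c_3 = 12 = 0·3^0 + 1·3^1 + 1·3^2
  c_4 = 1 = 1·3^0
  c_5 = 15 = 0·3^0 + 2·3^1 + 1·3^2
  c_6 = 10 = 1·3^0 + 0·3^1 + 1·3^2
λ_0 = (0, 1, 0, 1, 0, 1)
λ_1 = (0, 2, 1, 0, 2, 0)
λ_2 = (1, 1, 1, 0, 1, 1)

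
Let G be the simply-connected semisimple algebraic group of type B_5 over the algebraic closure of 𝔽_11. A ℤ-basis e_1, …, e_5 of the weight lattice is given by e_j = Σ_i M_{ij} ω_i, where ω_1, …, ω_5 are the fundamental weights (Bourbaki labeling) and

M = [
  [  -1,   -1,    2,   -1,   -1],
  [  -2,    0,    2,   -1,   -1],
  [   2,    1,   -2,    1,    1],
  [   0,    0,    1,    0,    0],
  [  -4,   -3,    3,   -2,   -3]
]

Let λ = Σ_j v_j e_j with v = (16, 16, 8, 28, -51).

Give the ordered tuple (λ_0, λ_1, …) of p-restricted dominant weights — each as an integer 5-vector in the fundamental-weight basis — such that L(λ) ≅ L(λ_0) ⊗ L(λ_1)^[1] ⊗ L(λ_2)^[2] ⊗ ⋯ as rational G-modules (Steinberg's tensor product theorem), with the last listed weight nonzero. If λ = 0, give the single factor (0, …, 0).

ω-coordinates c = M·v, v = (16, 16, 8, 28, -51):
  c_1 = (-1)·(16) + (-1)·(16) + (2)·(8) + (-1)·(28) + (-1)·(-51) = 7
  c_2 = (-2)·(16) + (0)·(16) + (2)·(8) + (-1)·(28) + (-1)·(-51) = 7
  c_3 = (2)·(16) + (1)·(16) + (-2)·(8) + (1)·(28) + (1)·(-51) = 9
  c_4 = (0)·(16) + (0)·(16) + (1)·(8) + (0)·(28) + (0)·(-51) = 8
  c_5 = (-4)·(16) + (-3)·(16) + (3)·(8) + (-2)·(28) + (-3)·(-51) = 9
p = 11; digits c_i = Σ_j d_{ij}·11^j, 0 ≤ d_{ij} < 11:
  c_1 = 7 = 7·11^0
  c_2 = 7 = 7·11^0
  c_3 = 9 = 9·11^0
  c_4 = 8 = 8·11^0
  c_5 = 9 = 9·11^0
Factor λ_0 = (7, 7, 9, 8, 9)

((7, 7, 9, 8, 9),)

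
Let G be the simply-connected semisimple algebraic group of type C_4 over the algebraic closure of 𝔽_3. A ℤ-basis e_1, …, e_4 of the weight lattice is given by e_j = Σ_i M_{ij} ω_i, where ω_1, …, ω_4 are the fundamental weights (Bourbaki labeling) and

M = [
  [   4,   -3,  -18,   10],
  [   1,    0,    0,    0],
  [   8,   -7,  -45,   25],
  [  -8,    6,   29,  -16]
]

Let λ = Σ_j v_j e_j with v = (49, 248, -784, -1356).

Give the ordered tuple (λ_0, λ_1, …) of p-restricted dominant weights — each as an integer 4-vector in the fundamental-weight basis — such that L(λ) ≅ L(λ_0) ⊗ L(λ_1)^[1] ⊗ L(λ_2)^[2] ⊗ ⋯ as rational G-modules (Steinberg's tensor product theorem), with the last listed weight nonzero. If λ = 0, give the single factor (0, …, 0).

((1, 1, 0, 2), (1, 1, 0, 0), (0, 2, 1, 0), (0, 1, 1, 2))

Converting to the ω-basis (c_i = row i of M dotted with v = (49, 248, -784, -1356)):
  c_1 = (4)·(49) + (-3)·(248) + (-18)·(-784) + (10)·(-1356) = 4
  c_2 = (1)·(49) + (0)·(248) + (0)·(-784) + (0)·(-1356) = 49
  c_3 = (8)·(49) + (-7)·(248) + (-45)·(-784) + (25)·(-1356) = 36
  c_4 = (-8)·(49) + (6)·(248) + (29)·(-784) + (-16)·(-1356) = 56
Base-3 expansion of each c_i:
  c_1 = 4 = 1·3^0 + 1·3^1
  c_2 = 49 = 1·3^0 + 1·3^1 + 2·3^2 + 1·3^3
  c_3 = 36 = 0·3^0 + 0·3^1 + 1·3^2 + 1·3^3
  c_4 = 56 = 2·3^0 + 0·3^1 + 0·3^2 + 2·3^3
λ_0 = (1, 1, 0, 2)
λ_1 = (1, 1, 0, 0)
λ_2 = (0, 2, 1, 0)
λ_3 = (0, 1, 1, 2)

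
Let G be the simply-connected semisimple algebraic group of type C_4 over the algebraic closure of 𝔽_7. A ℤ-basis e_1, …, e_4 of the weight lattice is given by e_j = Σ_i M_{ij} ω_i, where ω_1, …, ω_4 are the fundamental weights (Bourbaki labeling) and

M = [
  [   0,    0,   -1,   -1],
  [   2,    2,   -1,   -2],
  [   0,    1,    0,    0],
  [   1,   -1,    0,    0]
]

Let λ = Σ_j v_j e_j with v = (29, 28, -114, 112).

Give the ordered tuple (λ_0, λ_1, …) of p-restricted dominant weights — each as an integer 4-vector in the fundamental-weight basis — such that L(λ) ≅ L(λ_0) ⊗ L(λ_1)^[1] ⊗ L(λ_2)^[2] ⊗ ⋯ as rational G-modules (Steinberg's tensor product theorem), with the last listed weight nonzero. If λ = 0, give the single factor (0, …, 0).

((2, 4, 0, 1), (0, 0, 4, 0))

Compute c_i = Σ_j M_{ij} v_j with v = (29, 28, -114, 112):
  c_1 = 0*29 + 0*28 + -1*-114 + -1*112 = 2
  c_2 = 2*29 + 2*28 + -1*-114 + -2*112 = 4
  c_3 = 0*29 + 1*28 + 0*-114 + 0*112 = 28
  c_4 = 1*29 + -1*28 + 0*-114 + 0*112 = 1
Expand coordinatewise in base 7:
  c_1 = 2 = 2·7^0
  c_2 = 4 = 4·7^0
  c_3 = 28 = 0·7^0 + 4·7^1
  c_4 = 1 = 1·7^0
λ_0 = (2, 4, 0, 1)
λ_1 = (0, 0, 4, 0)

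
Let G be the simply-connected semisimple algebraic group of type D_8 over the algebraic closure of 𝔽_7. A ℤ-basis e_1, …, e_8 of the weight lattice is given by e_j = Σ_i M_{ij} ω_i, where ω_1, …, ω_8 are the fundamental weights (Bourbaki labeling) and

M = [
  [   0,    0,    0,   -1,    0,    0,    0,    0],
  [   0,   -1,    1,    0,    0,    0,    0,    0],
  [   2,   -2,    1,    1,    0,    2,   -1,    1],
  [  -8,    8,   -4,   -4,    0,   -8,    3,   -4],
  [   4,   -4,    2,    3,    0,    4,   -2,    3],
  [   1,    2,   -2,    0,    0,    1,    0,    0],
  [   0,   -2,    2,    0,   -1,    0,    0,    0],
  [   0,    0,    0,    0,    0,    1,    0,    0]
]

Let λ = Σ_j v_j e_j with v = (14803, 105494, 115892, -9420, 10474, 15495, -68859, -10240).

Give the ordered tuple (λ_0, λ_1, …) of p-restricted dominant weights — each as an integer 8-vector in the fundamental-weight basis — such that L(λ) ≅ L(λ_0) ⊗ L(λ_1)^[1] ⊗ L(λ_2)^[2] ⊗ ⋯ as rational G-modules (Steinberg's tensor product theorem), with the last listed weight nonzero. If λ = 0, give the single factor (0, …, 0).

Change of basis e → ω: c = M·v where v = (14803, 105494, 115892, -9420, 10474, 15495, -68859, -10240):
  c_1 = (0)·(14803) + (0)·(105494) + (0)·(115892) + (-1)·(-9420) + (0)·(10474) + (0)·(15495) + (0)·(-68859) + (0)·(-10240) = 9420
  c_2 = (0)·(14803) + (-1)·(105494) + (1)·(115892) + (0)·(-9420) + (0)·(10474) + (0)·(15495) + (0)·(-68859) + (0)·(-10240) = 10398
  c_3 = (2)·(14803) + (-2)·(105494) + (1)·(115892) + (1)·(-9420) + (0)·(10474) + (2)·(15495) + (-1)·(-68859) + (1)·(-10240) = 14699
  c_4 = (-8)·(14803) + (8)·(105494) + (-4)·(115892) + (-4)·(-9420) + (0)·(10474) + (-8)·(15495) + (3)·(-68859) + (-4)·(-10240) = 10063
  c_5 = (4)·(14803) + (-4)·(105494) + (2)·(115892) + (3)·(-9420) + (0)·(10474) + (4)·(15495) + (-2)·(-68859) + (3)·(-10240) = 9738
  c_6 = (1)·(14803) + (2)·(105494) + (-2)·(115892) + (0)·(-9420) + (0)·(10474) + (1)·(15495) + (0)·(-68859) + (0)·(-10240) = 9502
  c_7 = (0)·(14803) + (-2)·(105494) + (2)·(115892) + (0)·(-9420) + (-1)·(10474) + (0)·(15495) + (0)·(-68859) + (0)·(-10240) = 10322
  c_8 = (0)·(14803) + (0)·(105494) + (0)·(115892) + (0)·(-9420) + (0)·(10474) + (1)·(15495) + (0)·(-68859) + (0)·(-10240) = 15495
p = 7; digits c_i = Σ_j d_{ij}·7^j, 0 ≤ d_{ij} < 7:
  c_1 = 9420 = 5·7^0 + 1·7^1 + 3·7^2 + 6·7^3 + 3·7^4
  c_2 = 10398 = 3·7^0 + 1·7^1 + 2·7^2 + 2·7^3 + 4·7^4
  c_3 = 14699 = 6·7^0 + 6·7^1 + 5·7^2 + 0·7^3 + 6·7^4
  c_4 = 10063 = 4·7^0 + 2·7^1 + 2·7^2 + 1·7^3 + 4·7^4
  c_5 = 9738 = 1·7^0 + 5·7^1 + 2·7^2 + 0·7^3 + 4·7^4
  c_6 = 9502 = 3·7^0 + 6·7^1 + 4·7^2 + 6·7^3 + 3·7^4
  c_7 = 10322 = 4·7^0 + 4·7^1 + 0·7^2 + 2·7^3 + 4·7^4
  c_8 = 15495 = 4·7^0 + 1·7^1 + 1·7^2 + 3·7^3 + 6·7^4
p-restricted factor λ_0 = (5, 3, 6, 4, 1, 3, 4, 4)
p-restricted factor λ_1 = (1, 1, 6, 2, 5, 6, 4, 1)
p-restricted factor λ_2 = (3, 2, 5, 2, 2, 4, 0, 1)
p-restricted factor λ_3 = (6, 2, 0, 1, 0, 6, 2, 3)
p-restricted factor λ_4 = (3, 4, 6, 4, 4, 3, 4, 6)

((5, 3, 6, 4, 1, 3, 4, 4), (1, 1, 6, 2, 5, 6, 4, 1), (3, 2, 5, 2, 2, 4, 0, 1), (6, 2, 0, 1, 0, 6, 2, 3), (3, 4, 6, 4, 4, 3, 4, 6))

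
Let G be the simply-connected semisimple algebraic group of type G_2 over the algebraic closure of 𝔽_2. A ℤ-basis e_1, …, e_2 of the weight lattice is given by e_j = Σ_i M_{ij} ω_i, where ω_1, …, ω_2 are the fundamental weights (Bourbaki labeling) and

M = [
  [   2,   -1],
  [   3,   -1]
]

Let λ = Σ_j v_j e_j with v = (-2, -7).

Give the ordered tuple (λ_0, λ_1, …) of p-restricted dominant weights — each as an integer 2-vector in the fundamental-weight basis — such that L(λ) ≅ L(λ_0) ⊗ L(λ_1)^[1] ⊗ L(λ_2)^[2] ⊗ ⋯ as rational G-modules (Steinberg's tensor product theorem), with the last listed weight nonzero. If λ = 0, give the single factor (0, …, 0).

Converting to the ω-basis (c_i = row i of M dotted with v = (-2, -7)):
  c_1 = (2)·(-2) + (-1)·(-7) = 3
  c_2 = (3)·(-2) + (-1)·(-7) = 1
Writing each c_i in base p = 2:
  c_1 = 3 = 1·2^0 + 1·2^1
  c_2 = 1 = 1·2^0
Factor λ_0 = (1, 1)
Factor λ_1 = (1, 0)

((1, 1), (1, 0))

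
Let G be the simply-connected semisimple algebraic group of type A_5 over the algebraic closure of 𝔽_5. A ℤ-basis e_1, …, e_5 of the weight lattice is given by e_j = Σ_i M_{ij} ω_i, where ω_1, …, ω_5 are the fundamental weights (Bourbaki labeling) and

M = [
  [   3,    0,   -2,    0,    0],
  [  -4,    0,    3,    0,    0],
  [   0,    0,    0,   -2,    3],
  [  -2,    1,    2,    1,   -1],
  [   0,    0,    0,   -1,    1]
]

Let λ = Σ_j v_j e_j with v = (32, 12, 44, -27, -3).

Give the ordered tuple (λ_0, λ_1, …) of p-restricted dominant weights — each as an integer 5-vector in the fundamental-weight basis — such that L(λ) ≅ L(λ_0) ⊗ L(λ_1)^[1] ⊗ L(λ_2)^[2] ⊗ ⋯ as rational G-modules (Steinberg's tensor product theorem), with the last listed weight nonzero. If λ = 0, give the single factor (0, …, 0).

((3, 4, 0, 2, 4), (1, 0, 4, 2, 4), (0, 0, 1, 0, 0))

Converting to the ω-basis (c_i = row i of M dotted with v = (32, 12, 44, -27, -3)):
  c_1 = 3·32 + 0·12 + (-2)·(44) + (0)·(-27) + (0)·(-3) = 8
  c_2 = (-4)·(32) + 0·12 + 3·44 + (0)·(-27) + (0)·(-3) = 4
  c_3 = 0·32 + 0·12 + 0·44 + (-2)·(-27) + (3)·(-3) = 45
  c_4 = (-2)·(32) + 1·12 + 2·44 + (1)·(-27) + (-1)·(-3) = 12
  c_5 = 0·32 + 0·12 + 0·44 + (-1)·(-27) + (1)·(-3) = 24
Writing each c_i in base p = 5:
  c_1 = 8 = 3·5^0 + 1·5^1
  c_2 = 4 = 4·5^0
  c_3 = 45 = 0·5^0 + 4·5^1 + 1·5^2
  c_4 = 12 = 2·5^0 + 2·5^1
  c_5 = 24 = 4·5^0 + 4·5^1
λ_0 = (3, 4, 0, 2, 4)
λ_1 = (1, 0, 4, 2, 4)
λ_2 = (0, 0, 1, 0, 0)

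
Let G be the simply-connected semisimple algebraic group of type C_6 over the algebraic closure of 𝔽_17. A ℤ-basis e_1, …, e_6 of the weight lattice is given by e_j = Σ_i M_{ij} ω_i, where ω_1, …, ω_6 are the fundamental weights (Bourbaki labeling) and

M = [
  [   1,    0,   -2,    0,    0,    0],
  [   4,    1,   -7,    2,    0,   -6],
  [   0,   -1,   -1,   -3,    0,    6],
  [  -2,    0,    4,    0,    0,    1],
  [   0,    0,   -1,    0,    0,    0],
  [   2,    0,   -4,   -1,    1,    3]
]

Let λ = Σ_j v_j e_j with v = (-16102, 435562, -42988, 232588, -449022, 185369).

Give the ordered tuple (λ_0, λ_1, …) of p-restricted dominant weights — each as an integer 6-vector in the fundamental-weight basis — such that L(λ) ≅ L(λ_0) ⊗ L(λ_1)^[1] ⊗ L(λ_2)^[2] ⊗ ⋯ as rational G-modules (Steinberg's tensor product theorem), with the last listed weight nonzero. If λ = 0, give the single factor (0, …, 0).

((4, 8, 14, 10, 12, 16), (13, 10, 11, 14, 12, 4), (3, 1, 7, 4, 12, 15), (14, 5, 4, 9, 8, 2))

ω-coordinates c = M·v, v = (-16102, 435562, -42988, 232588, -449022, 185369):
  c_1 = 1*-16102 + 0*435562 + -2*-42988 + 0*232588 + 0*-449022 + 0*185369 = 69874
  c_2 = 4*-16102 + 1*435562 + -7*-42988 + 2*232588 + 0*-449022 + -6*185369 = 25032
  c_3 = 0*-16102 + -1*435562 + -1*-42988 + -3*232588 + 0*-449022 + 6*185369 = 21876
  c_4 = -2*-16102 + 0*435562 + 4*-42988 + 0*232588 + 0*-449022 + 1*185369 = 45621
  c_5 = 0*-16102 + 0*435562 + -1*-42988 + 0*232588 + 0*-449022 + 0*185369 = 42988
  c_6 = 2*-16102 + 0*435562 + -4*-42988 + -1*232588 + 1*-449022 + 3*185369 = 14245
Base-17 expansion of each c_i:
  c_1 = 69874 = 4·17^0 + 13·17^1 + 3·17^2 + 14·17^3
  c_2 = 25032 = 8·17^0 + 10·17^1 + 1·17^2 + 5·17^3
  c_3 = 21876 = 14·17^0 + 11·17^1 + 7·17^2 + 4·17^3
  c_4 = 45621 = 10·17^0 + 14·17^1 + 4·17^2 + 9·17^3
  c_5 = 42988 = 12·17^0 + 12·17^1 + 12·17^2 + 8·17^3
  c_6 = 14245 = 16·17^0 + 4·17^1 + 15·17^2 + 2·17^3
p-restricted factor λ_0 = (4, 8, 14, 10, 12, 16)
p-restricted factor λ_1 = (13, 10, 11, 14, 12, 4)
p-restricted factor λ_2 = (3, 1, 7, 4, 12, 15)
p-restricted factor λ_3 = (14, 5, 4, 9, 8, 2)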